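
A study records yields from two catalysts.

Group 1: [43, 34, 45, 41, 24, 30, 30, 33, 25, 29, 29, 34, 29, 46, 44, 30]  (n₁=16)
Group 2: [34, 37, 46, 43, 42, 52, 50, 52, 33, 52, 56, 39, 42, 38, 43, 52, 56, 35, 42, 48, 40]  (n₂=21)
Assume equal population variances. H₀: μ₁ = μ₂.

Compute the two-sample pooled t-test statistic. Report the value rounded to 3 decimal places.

test statistic = -4.264

x̄₁=34.125, s₁=7.302, n₁=16
x̄₂=44.381, s₂=7.207, n₂=21
s_p² = [15·7.302² + 20·7.207²]/35 = 52.5344
SE = √(s_p²·(1/16+1/21)) = 2.4052
t = (34.125−44.381)/2.4052 = -4.2641
df = 35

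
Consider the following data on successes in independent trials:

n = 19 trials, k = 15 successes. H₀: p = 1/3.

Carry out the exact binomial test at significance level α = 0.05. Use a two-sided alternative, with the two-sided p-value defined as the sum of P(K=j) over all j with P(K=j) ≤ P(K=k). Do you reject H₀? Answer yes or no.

Exact binomial: n=19, k=15, p₀=1/3=0.3333
P(X=j) = C(n,j)·p₀^j·(1−p₀)^(n−j); p = Σ P(X=j) over j with P(X=j) ≤ P(X=15)
p-value (two-sided) = 0.00006
At α=0.05: p < α → reject H₀

reject H₀: yes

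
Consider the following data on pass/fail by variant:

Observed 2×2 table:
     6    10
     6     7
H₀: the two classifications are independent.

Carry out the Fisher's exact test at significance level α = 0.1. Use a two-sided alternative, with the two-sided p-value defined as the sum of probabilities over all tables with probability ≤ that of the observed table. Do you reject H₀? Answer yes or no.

Margins: r₁=16, r₂=13, c₁=12, c₂=17, n=29
p_obs = C(16,6)·C(13,6)/C(29,12); sum pmf over tables with pmf ≤ p_obs
p-value (two-sided) = 0.71629
At α=0.1: p ≥ α → fail to reject H₀

reject H₀: no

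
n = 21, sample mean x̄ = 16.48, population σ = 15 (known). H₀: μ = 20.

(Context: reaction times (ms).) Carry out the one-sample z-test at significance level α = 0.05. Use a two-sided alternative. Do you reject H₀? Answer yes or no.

SE = σ/√n = 15/√21 = 3.2733
z = (x̄−μ₀)/SE = (16.48−20)/3.2733 = -1.0754
p-value (two-sided) = 0.28221
At α=0.05: p ≥ α → fail to reject H₀

reject H₀: no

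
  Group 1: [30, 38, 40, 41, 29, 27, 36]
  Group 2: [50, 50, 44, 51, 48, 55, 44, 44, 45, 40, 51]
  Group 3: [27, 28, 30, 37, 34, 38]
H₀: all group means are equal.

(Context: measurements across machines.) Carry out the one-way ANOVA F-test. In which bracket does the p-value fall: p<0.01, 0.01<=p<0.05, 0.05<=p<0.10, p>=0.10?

p-value bracket: p<0.01

Group means [34.43, 47.45, 32.33], grand mean 39.875
SSB = Σnᵢ(x̄ᵢ−x̄)² = 1180.850; SSW = ΣΣ(x−x̄ᵢ)² = 495.775
MSB = 1180.850/2 = 590.4251; MSW = 495.775/21 = 23.6083
F = MSB/MSW = 25.0092
df = (2, 21)
p-value (upper-tail) = 0.00000
→ bracket: p<0.01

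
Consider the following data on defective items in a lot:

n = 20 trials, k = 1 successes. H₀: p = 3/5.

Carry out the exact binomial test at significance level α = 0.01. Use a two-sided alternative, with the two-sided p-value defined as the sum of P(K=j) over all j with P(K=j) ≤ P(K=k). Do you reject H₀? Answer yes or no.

reject H₀: yes

Exact binomial: n=20, k=1, p₀=3/5=0.6000
P(X=j) = C(n,j)·p₀^j·(1−p₀)^(n−j); p = Σ P(X=j) over j with P(X=j) ≤ P(X=1)
p-value (two-sided) = 0.00000
At α=0.01: p < α → reject H₀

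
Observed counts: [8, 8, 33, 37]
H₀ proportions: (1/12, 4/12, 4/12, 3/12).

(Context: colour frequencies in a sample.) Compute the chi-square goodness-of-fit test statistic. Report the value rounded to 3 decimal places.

test statistic = 26.826

n = 86; E_i = n·p_i = [7.17, 28.67, 28.67, 21.50]
χ² = (8−7.17)²/7.17 + (8−28.67)²/28.67 + (33−28.67)²/28.67 + (37−21.50)²/21.50 = 26.8256
df = 3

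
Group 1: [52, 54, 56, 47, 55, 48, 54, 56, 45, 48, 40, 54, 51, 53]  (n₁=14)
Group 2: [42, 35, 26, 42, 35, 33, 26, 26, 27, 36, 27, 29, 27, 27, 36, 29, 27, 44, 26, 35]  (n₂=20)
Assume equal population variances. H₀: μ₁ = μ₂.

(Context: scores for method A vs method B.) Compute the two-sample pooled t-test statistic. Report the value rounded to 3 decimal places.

x̄₁=50.929, s₁=4.714, n₁=14
x̄₂=31.750, s₂=6.025, n₂=20
s_p² = [13·4.714² + 19·6.025²]/32 = 30.5837
SE = √(s_p²·(1/14+1/20)) = 1.9271
t = (50.929−31.750)/1.9271 = 9.9520
df = 32

test statistic = 9.952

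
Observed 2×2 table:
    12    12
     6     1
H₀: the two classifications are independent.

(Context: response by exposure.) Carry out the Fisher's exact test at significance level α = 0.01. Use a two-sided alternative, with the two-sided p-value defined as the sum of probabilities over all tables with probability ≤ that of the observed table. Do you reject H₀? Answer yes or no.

reject H₀: no

Margins: r₁=24, r₂=7, c₁=18, c₂=13, n=31
p_obs = C(24,12)·C(7,6)/C(31,18); sum pmf over tables with pmf ≤ p_obs
p-value (two-sided) = 0.19116
At α=0.01: p ≥ α → fail to reject H₀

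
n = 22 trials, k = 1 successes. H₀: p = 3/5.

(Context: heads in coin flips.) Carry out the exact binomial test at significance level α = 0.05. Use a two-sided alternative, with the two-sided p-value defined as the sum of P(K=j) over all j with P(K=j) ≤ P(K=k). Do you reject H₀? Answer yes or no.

Exact binomial: n=22, k=1, p₀=3/5=0.6000
P(X=j) = C(n,j)·p₀^j·(1−p₀)^(n−j); p = Σ P(X=j) over j with P(X=j) ≤ P(X=1)
p-value (two-sided) = 0.00000
At α=0.05: p < α → reject H₀

reject H₀: yes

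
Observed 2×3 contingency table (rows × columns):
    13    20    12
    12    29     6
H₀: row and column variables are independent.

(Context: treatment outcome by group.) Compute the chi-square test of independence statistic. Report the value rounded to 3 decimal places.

Row totals [45, 47], col totals [25, 49, 18], n=92
χ² = (13−12.23)²/12.23 + (20−23.97)²/23.97 + (12−8.80)²/8.80 + (12−12.77)²/12.77 + (29−25.03)²/25.03 + (6−9.20)²/9.20 = 3.6513
df = 2

test statistic = 3.651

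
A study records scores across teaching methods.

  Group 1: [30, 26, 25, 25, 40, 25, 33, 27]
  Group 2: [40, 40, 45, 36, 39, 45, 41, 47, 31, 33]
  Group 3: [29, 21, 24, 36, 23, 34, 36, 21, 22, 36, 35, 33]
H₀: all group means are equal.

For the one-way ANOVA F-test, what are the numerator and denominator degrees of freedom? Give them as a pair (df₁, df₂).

degrees of freedom = [2, 27]

k = 3 groups, N = 30 total
df = (k−1, N−k) = (3−1, 30−3) = (2, 27)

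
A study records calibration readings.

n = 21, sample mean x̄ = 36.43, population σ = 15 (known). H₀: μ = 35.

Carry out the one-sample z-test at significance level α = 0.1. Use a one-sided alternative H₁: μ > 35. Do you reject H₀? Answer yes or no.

SE = σ/√n = 15/√21 = 3.2733
z = (x̄−μ₀)/SE = (36.43−35)/3.2733 = 0.4369
p-value (one-sided, H₁ greater) = 0.33110
At α=0.1: p ≥ α → fail to reject H₀

reject H₀: no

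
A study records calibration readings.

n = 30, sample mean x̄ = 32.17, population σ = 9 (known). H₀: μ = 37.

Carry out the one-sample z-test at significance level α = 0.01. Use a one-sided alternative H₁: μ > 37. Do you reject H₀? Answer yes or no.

reject H₀: no

SE = σ/√n = 9/√30 = 1.6432
z = (x̄−μ₀)/SE = (32.17−37)/1.6432 = -2.9394
p-value (one-sided, H₁ greater) = 0.99836
At α=0.01: p ≥ α → fail to reject H₀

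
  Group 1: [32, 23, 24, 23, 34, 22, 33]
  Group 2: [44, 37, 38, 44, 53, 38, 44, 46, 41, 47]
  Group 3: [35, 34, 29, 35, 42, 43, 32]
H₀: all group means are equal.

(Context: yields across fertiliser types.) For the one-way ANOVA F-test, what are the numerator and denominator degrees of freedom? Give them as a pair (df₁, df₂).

k = 3 groups, N = 24 total
df = (k−1, N−k) = (3−1, 24−3) = (2, 21)

degrees of freedom = [2, 21]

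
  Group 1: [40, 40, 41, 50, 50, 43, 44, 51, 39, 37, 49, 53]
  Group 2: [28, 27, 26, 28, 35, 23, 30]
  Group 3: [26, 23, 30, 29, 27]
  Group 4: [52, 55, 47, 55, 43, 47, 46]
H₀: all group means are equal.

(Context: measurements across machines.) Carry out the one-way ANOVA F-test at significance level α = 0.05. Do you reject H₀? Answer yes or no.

Group means [44.75, 28.14, 27.00, 49.29], grand mean 39.161
SSB = Σnᵢ(x̄ᵢ−x̄)² = 2681.658; SSW = ΣΣ(x−x̄ᵢ)² = 582.536
MSB = 2681.658/3 = 893.8859; MSW = 582.536/27 = 21.5754
F = MSB/MSW = 41.4308
df = (3, 27)
p-value (upper-tail) = 0.00000
At α=0.05: p < α → reject H₀

reject H₀: yes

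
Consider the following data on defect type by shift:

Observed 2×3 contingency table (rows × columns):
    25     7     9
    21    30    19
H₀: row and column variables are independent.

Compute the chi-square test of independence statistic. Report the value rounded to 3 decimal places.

Row totals [41, 70], col totals [46, 37, 28], n=111
χ² = (25−16.99)²/16.99 + (7−13.67)²/13.67 + (9−10.34)²/10.34 + (21−29.01)²/29.01 + (30−23.33)²/23.33 + (19−17.66)²/17.66 = 11.4194
df = 2

test statistic = 11.419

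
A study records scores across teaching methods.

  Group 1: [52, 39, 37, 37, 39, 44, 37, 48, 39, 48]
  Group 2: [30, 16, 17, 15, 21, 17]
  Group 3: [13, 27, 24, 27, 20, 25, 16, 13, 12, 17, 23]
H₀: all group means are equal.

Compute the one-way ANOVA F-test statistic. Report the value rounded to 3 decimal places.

Group means [42.00, 19.33, 19.73], grand mean 27.889
SSB = Σnᵢ(x̄ᵢ−x̄)² = 3163.152; SSW = ΣΣ(x−x̄ᵢ)² = 769.515
MSB = 3163.152/2 = 1581.5758; MSW = 769.515/24 = 32.0631
F = MSB/MSW = 49.3269
df = (2, 24)

test statistic = 49.327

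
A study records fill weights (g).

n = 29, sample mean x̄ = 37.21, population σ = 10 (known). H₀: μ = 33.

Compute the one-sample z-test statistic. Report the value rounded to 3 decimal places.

test statistic = 2.267

SE = σ/√n = 10/√29 = 1.8570
z = (x̄−μ₀)/SE = (37.21−33)/1.8570 = 2.2672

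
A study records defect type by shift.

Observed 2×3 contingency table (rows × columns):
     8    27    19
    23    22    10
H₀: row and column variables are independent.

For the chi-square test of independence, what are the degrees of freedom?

df = (r−1)(c−1) = (2−1)·(3−1) = 2

degrees of freedom = 2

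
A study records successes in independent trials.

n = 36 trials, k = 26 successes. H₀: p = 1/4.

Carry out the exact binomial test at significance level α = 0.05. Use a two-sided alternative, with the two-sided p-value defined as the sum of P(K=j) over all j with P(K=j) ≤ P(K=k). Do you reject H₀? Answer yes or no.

Exact binomial: n=36, k=26, p₀=1/4=0.2500
P(X=j) = C(n,j)·p₀^j·(1−p₀)^(n−j); p = Σ P(X=j) over j with P(X=j) ≤ P(X=26)
p-value (two-sided) = 0.00000
At α=0.05: p < α → reject H₀

reject H₀: yes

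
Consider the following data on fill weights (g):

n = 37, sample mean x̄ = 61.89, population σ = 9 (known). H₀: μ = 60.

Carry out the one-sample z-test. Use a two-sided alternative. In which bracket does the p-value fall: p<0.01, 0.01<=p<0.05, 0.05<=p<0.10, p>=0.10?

SE = σ/√n = 9/√37 = 1.4796
z = (x̄−μ₀)/SE = (61.89−60)/1.4796 = 1.2774
p-value (two-sided) = 0.20147
→ bracket: p>=0.10

p-value bracket: p>=0.10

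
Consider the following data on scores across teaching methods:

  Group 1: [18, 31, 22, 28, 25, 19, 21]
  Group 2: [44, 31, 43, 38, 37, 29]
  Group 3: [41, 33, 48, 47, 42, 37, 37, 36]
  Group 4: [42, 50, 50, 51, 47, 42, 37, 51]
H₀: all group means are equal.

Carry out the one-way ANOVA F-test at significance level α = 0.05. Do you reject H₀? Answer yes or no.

Group means [23.43, 37.00, 40.12, 46.25], grand mean 37.138
SSB = Σnᵢ(x̄ᵢ−x̄)² = 2051.359; SSW = ΣΣ(x−x̄ᵢ)² = 720.089
MSB = 2051.359/3 = 683.7863; MSW = 720.089/25 = 28.8036
F = MSB/MSW = 23.7396
df = (3, 25)
p-value (upper-tail) = 0.00000
At α=0.05: p < α → reject H₀

reject H₀: yes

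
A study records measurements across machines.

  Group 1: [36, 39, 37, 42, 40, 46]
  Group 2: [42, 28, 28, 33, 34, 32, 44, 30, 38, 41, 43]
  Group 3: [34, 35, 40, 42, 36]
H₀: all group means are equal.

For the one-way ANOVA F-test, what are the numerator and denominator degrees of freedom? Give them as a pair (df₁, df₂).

k = 3 groups, N = 22 total
df = (k−1, N−k) = (3−1, 22−3) = (2, 19)

degrees of freedom = [2, 19]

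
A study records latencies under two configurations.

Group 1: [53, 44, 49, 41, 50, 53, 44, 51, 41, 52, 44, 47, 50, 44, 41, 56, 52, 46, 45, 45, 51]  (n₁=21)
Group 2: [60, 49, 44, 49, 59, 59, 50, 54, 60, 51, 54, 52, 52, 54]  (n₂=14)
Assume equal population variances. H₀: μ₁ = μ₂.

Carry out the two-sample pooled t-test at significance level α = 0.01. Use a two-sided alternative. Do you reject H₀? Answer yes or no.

x̄₁=47.571, s₁=4.490, n₁=21
x̄₂=53.357, s₂=4.798, n₂=14
s_p² = [20·4.490² + 13·4.798²]/33 = 21.2835
SE = √(s_p²·(1/21+1/14)) = 1.5918
t = (47.571−53.357)/1.5918 = -3.6348
df = 33
p-value (two-sided) = 0.00094
At α=0.01: p < α → reject H₀

reject H₀: yes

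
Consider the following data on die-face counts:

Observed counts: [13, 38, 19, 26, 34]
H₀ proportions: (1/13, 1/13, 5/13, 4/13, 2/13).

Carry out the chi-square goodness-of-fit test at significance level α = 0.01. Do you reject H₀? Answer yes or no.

n = 130; E_i = n·p_i = [10.00, 10.00, 50.00, 40.00, 20.00]
χ² = (13−10.00)²/10.00 + (38−10.00)²/10.00 + (19−50.00)²/50.00 + (26−40.00)²/40.00 + (34−20.00)²/20.00 = 113.2200
df = 4
p-value (upper-tail) = 0.00000
At α=0.01: p < α → reject H₀

reject H₀: yes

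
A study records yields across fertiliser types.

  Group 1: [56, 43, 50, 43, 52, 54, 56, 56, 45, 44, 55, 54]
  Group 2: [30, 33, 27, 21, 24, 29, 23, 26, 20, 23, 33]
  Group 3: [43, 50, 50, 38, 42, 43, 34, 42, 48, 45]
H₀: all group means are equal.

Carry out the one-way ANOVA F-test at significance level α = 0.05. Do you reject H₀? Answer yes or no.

Group means [50.67, 26.27, 43.50], grand mean 40.364
SSB = Σnᵢ(x̄ᵢ−x̄)² = 3556.288; SSW = ΣΣ(x−x̄ᵢ)² = 761.348
MSB = 3556.288/2 = 1778.1439; MSW = 761.348/30 = 25.3783
F = MSB/MSW = 70.0656
df = (2, 30)
p-value (upper-tail) = 0.00000
At α=0.05: p < α → reject H₀

reject H₀: yes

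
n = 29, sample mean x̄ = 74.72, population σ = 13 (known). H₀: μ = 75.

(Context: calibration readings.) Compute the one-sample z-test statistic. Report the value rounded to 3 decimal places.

test statistic = -0.116

SE = σ/√n = 13/√29 = 2.4140
z = (x̄−μ₀)/SE = (74.72−75)/2.4140 = -0.1160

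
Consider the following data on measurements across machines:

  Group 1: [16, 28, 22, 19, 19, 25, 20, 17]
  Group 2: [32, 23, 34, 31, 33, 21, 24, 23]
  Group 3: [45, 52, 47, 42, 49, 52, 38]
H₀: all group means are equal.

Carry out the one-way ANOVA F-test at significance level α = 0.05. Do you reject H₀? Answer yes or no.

reject H₀: yes

Group means [20.75, 27.62, 46.43], grand mean 30.957
SSB = Σnᵢ(x̄ᵢ−x̄)² = 2597.867; SSW = ΣΣ(x−x̄ᵢ)² = 477.089
MSB = 2597.867/2 = 1298.9336; MSW = 477.089/20 = 23.8545
F = MSB/MSW = 54.4524
df = (2, 20)
p-value (upper-tail) = 0.00000
At α=0.05: p < α → reject H₀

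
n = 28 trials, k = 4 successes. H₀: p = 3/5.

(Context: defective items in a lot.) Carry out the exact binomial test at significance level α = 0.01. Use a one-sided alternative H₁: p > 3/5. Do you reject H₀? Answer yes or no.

Exact binomial: n=28, k=4, p₀=3/5=0.6000
P(X≥4) from Σ C(n,i)·p₀^i·(1−p₀)^(n−i)
p-value (one-sided, H₁ greater) = 1.00000
At α=0.01: p ≥ α → fail to reject H₀

reject H₀: no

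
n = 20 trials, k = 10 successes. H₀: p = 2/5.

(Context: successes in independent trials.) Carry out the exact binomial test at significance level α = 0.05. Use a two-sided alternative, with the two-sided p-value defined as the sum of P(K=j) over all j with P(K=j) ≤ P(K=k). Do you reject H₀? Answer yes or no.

reject H₀: no

Exact binomial: n=20, k=10, p₀=2/5=0.4000
P(X=j) = C(n,j)·p₀^j·(1−p₀)^(n−j); p = Σ P(X=j) over j with P(X=j) ≤ P(X=10)
p-value (two-sided) = 0.37026
At α=0.05: p ≥ α → fail to reject H₀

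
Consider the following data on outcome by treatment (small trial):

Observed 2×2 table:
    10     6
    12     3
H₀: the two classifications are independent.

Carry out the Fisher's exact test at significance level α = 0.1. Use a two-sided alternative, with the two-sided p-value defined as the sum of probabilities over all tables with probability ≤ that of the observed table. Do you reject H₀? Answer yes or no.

Margins: r₁=16, r₂=15, c₁=22, c₂=9, n=31
p_obs = C(16,10)·C(15,12)/C(31,22); sum pmf over tables with pmf ≤ p_obs
p-value (two-sided) = 0.43315
At α=0.1: p ≥ α → fail to reject H₀

reject H₀: no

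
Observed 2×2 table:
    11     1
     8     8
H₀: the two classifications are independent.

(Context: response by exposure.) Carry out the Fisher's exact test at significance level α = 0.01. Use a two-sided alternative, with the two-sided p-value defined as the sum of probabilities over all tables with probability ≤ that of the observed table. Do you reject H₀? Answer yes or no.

Margins: r₁=12, r₂=16, c₁=19, c₂=9, n=28
p_obs = C(12,11)·C(16,8)/C(28,19); sum pmf over tables with pmf ≤ p_obs
p-value (two-sided) = 0.03896
At α=0.01: p ≥ α → fail to reject H₀

reject H₀: no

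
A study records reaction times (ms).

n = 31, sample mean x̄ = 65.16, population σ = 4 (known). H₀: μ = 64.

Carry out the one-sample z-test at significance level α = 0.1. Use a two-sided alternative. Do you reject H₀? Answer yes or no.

reject H₀: no

SE = σ/√n = 4/√31 = 0.7184
z = (x̄−μ₀)/SE = (65.16−64)/0.7184 = 1.6147
p-value (two-sided) = 0.10639
At α=0.1: p ≥ α → fail to reject H₀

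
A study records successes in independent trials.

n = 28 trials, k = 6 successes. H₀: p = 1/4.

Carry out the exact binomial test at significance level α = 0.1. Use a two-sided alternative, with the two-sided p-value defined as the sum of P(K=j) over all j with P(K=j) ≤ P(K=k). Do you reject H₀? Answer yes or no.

reject H₀: no

Exact binomial: n=28, k=6, p₀=1/4=0.2500
P(X=j) = C(n,j)·p₀^j·(1−p₀)^(n−j); p = Σ P(X=j) over j with P(X=j) ≤ P(X=6)
p-value (two-sided) = 0.82812
At α=0.1: p ≥ α → fail to reject H₀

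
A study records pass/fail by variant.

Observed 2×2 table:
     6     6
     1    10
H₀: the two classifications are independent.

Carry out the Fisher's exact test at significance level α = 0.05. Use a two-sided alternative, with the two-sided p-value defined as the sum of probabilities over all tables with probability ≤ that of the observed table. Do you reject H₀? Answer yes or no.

Margins: r₁=12, r₂=11, c₁=7, c₂=16, n=23
p_obs = C(12,6)·C(11,1)/C(23,7); sum pmf over tables with pmf ≤ p_obs
p-value (two-sided) = 0.06865
At α=0.05: p ≥ α → fail to reject H₀

reject H₀: no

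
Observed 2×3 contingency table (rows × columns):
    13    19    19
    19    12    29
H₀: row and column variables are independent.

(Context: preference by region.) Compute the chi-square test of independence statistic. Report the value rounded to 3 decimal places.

test statistic = 4.086

Row totals [51, 60], col totals [32, 31, 48], n=111
χ² = (13−14.70)²/14.70 + (19−14.24)²/14.24 + (19−22.05)²/22.05 + (19−17.30)²/17.30 + (12−16.76)²/16.76 + (29−25.95)²/25.95 = 4.0861
df = 2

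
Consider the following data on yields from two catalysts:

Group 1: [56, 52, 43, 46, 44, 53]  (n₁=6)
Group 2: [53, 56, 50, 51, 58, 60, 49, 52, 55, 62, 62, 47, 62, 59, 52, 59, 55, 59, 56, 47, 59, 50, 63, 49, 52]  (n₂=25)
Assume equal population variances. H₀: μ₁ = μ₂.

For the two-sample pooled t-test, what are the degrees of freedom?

degrees of freedom = 29

df = n₁ + n₂ − 2 = 6 + 25 − 2 = 29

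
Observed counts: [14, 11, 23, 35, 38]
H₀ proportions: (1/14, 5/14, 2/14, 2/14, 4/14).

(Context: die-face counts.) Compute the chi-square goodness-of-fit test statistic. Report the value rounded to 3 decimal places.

n = 121; E_i = n·p_i = [8.64, 43.21, 17.29, 17.29, 34.57]
χ² = (14−8.64)²/8.64 + (11−43.21)²/43.21 + (23−17.29)²/17.29 + (35−17.29)²/17.29 + (38−34.57)²/34.57 = 47.7174
df = 4

test statistic = 47.717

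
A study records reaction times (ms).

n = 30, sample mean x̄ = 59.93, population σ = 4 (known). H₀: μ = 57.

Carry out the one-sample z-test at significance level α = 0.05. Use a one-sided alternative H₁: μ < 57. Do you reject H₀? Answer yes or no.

reject H₀: no

SE = σ/√n = 4/√30 = 0.7303
z = (x̄−μ₀)/SE = (59.93−57)/0.7303 = 4.0121
p-value (one-sided, H₁ less) = 0.99997
At α=0.05: p ≥ α → fail to reject H₀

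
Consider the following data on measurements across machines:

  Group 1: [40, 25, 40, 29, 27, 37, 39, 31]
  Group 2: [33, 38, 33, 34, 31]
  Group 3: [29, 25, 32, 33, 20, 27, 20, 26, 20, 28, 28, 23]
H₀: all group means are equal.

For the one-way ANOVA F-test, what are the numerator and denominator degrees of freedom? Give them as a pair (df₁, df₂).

k = 3 groups, N = 25 total
df = (k−1, N−k) = (3−1, 25−3) = (2, 22)

degrees of freedom = [2, 22]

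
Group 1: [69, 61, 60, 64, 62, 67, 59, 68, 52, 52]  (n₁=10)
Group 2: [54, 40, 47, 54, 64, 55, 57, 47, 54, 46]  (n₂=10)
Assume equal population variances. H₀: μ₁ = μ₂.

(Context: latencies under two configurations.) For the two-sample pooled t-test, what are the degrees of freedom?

df = n₁ + n₂ − 2 = 10 + 10 − 2 = 18

degrees of freedom = 18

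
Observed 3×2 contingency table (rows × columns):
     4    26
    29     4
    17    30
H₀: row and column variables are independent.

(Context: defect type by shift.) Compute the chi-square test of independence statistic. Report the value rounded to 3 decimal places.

test statistic = 38.074

Row totals [30, 33, 47], col totals [50, 60], n=110
χ² = (4−13.64)²/13.64 + (26−16.36)²/16.36 + (29−15.00)²/15.00 + (4−18.00)²/18.00 + (17−21.36)²/21.36 + (30−25.64)²/25.64 = 38.0740
df = 2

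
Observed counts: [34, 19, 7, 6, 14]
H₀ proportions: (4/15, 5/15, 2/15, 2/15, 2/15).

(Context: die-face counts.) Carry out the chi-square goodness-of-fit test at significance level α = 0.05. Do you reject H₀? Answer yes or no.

n = 80; E_i = n·p_i = [21.33, 26.67, 10.67, 10.67, 10.67]
χ² = (34−21.33)²/21.33 + (19−26.67)²/26.67 + (7−10.67)²/10.67 + (6−10.67)²/10.67 + (14−10.67)²/10.67 = 14.0688
df = 4
p-value (upper-tail) = 0.00708
At α=0.05: p < α → reject H₀

reject H₀: yes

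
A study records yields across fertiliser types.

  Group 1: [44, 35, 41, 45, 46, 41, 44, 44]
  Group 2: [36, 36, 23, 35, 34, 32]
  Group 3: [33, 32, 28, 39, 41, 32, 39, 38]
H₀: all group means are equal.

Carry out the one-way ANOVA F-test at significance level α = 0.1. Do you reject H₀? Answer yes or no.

reject H₀: yes

Group means [42.50, 32.67, 35.25], grand mean 37.182
SSB = Σnᵢ(x̄ᵢ−x̄)² = 378.439; SSW = ΣΣ(x−x̄ᵢ)² = 356.833
MSB = 378.439/2 = 189.2197; MSW = 356.833/19 = 18.7807
F = MSB/MSW = 10.0752
df = (2, 19)
p-value (upper-tail) = 0.00104
At α=0.1: p < α → reject H₀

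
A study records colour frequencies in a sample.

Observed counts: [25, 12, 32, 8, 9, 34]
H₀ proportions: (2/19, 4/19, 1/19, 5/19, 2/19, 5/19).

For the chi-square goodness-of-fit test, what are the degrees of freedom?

degrees of freedom = 5

df = k − 1 = 6 − 1 = 5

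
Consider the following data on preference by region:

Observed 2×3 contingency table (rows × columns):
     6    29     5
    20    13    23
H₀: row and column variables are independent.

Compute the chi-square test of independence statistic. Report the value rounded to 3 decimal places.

test statistic = 23.182

Row totals [40, 56], col totals [26, 42, 28], n=96
χ² = (6−10.83)²/10.83 + (29−17.50)²/17.50 + (5−11.67)²/11.67 + (20−15.17)²/15.17 + (13−24.50)²/24.50 + (23−16.33)²/16.33 = 23.1824
df = 2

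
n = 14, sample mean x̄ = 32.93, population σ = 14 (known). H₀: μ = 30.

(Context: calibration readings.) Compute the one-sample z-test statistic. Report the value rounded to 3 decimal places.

SE = σ/√n = 14/√14 = 3.7417
z = (x̄−μ₀)/SE = (32.93−30)/3.7417 = 0.7831

test statistic = 0.783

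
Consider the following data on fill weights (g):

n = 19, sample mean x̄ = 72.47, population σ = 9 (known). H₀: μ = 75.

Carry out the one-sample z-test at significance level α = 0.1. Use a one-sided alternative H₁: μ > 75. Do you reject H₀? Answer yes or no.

SE = σ/√n = 9/√19 = 2.0647
z = (x̄−μ₀)/SE = (72.47−75)/2.0647 = -1.2253
p-value (one-sided, H₁ greater) = 0.88978
At α=0.1: p ≥ α → fail to reject H₀

reject H₀: no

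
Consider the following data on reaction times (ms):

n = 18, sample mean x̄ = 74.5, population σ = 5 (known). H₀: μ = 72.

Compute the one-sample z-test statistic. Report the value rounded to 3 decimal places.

SE = σ/√n = 5/√18 = 1.1785
z = (x̄−μ₀)/SE = (74.5−72)/1.1785 = 2.1213

test statistic = 2.121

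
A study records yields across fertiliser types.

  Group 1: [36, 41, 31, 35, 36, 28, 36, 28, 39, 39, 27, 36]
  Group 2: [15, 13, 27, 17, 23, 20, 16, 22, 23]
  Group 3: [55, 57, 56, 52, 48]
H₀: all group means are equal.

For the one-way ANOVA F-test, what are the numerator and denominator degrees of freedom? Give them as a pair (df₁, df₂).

degrees of freedom = [2, 23]

k = 3 groups, N = 26 total
df = (k−1, N−k) = (3−1, 26−3) = (2, 23)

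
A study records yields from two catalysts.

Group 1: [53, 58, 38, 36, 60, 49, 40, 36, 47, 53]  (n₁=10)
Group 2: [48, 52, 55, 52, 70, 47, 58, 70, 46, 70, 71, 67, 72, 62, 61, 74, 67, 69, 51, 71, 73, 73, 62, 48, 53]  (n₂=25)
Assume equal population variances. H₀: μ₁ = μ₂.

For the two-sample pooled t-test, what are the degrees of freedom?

df = n₁ + n₂ − 2 = 10 + 25 − 2 = 33

degrees of freedom = 33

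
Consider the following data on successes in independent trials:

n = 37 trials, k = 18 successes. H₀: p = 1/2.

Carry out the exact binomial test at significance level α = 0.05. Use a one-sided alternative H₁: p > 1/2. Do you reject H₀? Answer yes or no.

Exact binomial: n=37, k=18, p₀=1/2=0.5000
P(X≥18) from Σ C(n,i)·p₀^i·(1−p₀)^(n−i)
p-value (one-sided, H₁ greater) = 0.62859
At α=0.05: p ≥ α → fail to reject H₀

reject H₀: no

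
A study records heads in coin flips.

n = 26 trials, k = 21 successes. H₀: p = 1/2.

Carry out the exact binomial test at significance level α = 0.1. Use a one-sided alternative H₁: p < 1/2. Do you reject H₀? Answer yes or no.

Exact binomial: n=26, k=21, p₀=1/2=0.5000
P(X≤21) from Σ C(n,i)·p₀^i·(1−p₀)^(n−i)
p-value (one-sided, H₁ less) = 0.99973
At α=0.1: p ≥ α → fail to reject H₀

reject H₀: no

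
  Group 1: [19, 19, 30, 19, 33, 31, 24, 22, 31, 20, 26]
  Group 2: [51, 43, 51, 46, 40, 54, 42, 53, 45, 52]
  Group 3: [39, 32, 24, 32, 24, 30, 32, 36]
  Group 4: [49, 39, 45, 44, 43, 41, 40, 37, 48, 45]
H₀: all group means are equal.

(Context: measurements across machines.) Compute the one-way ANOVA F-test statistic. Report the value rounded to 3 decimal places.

test statistic = 45.942

Group means [24.91, 47.70, 31.12, 43.10], grand mean 36.692
SSB = Σnᵢ(x̄ᵢ−x̄)² = 3397.524; SSW = ΣΣ(x−x̄ᵢ)² = 862.784
MSB = 3397.524/3 = 1132.5079; MSW = 862.784/35 = 24.6510
F = MSB/MSW = 45.9417
df = (3, 35)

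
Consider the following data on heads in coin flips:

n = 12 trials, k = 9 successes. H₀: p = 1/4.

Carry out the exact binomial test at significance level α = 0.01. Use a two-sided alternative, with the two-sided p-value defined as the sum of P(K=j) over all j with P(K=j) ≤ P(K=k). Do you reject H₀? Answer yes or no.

reject H₀: yes

Exact binomial: n=12, k=9, p₀=1/4=0.2500
P(X=j) = C(n,j)·p₀^j·(1−p₀)^(n−j); p = Σ P(X=j) over j with P(X=j) ≤ P(X=9)
p-value (two-sided) = 0.00039
At α=0.01: p < α → reject H₀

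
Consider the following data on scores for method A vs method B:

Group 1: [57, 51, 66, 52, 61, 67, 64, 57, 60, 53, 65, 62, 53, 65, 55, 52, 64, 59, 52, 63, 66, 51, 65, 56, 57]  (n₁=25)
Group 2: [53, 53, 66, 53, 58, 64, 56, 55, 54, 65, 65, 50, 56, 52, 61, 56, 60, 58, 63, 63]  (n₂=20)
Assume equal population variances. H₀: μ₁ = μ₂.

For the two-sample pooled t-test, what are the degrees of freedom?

degrees of freedom = 43

df = n₁ + n₂ − 2 = 25 + 20 − 2 = 43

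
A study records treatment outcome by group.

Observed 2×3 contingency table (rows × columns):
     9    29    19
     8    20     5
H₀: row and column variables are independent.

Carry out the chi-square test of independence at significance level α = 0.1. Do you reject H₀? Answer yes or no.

reject H₀: no

Row totals [57, 33], col totals [17, 49, 24], n=90
χ² = (9−10.77)²/10.77 + (29−31.03)²/31.03 + (19−15.20)²/15.20 + (8−6.23)²/6.23 + (20−17.97)²/17.97 + (5−8.80)²/8.80 = 3.7449
df = 2
p-value (upper-tail) = 0.15375
At α=0.1: p ≥ α → fail to reject H₀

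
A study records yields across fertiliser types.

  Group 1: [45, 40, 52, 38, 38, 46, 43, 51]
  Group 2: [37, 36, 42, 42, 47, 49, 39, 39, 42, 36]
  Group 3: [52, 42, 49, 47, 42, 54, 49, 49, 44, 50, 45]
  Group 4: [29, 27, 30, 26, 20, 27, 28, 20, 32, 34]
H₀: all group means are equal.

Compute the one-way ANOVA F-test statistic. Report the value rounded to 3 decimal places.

test statistic = 38.373

Group means [44.12, 40.90, 47.55, 27.30], grand mean 39.949
SSB = Σnᵢ(x̄ᵢ−x̄)² = 2383.295; SSW = ΣΣ(x−x̄ᵢ)² = 724.602
MSB = 2383.295/3 = 794.4317; MSW = 724.602/35 = 20.7029
F = MSB/MSW = 38.3729
df = (3, 35)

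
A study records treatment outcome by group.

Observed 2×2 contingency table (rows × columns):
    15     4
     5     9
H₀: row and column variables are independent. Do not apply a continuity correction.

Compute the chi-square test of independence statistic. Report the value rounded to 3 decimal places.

test statistic = 6.310

Row totals [19, 14], col totals [20, 13], n=33
χ² = (15−11.52)²/11.52 + (4−7.48)²/7.48 + (5−8.48)²/8.48 + (9−5.52)²/5.52 = 6.3104
df = 1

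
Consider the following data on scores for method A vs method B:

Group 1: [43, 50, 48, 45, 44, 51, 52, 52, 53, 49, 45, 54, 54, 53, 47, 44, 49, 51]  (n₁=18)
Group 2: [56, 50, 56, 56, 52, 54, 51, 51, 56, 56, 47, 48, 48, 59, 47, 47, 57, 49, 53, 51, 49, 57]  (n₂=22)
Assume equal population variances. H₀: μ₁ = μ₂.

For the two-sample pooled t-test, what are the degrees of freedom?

df = n₁ + n₂ − 2 = 18 + 22 − 2 = 38

degrees of freedom = 38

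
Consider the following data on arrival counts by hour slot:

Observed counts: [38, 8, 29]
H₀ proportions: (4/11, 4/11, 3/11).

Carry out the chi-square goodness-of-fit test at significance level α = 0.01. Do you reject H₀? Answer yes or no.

reject H₀: yes

n = 75; E_i = n·p_i = [27.27, 27.27, 20.45]
χ² = (38−27.27)²/27.27 + (8−27.27)²/27.27 + (29−20.45)²/20.45 = 21.4089
df = 2
p-value (upper-tail) = 0.00002
At α=0.01: p < α → reject H₀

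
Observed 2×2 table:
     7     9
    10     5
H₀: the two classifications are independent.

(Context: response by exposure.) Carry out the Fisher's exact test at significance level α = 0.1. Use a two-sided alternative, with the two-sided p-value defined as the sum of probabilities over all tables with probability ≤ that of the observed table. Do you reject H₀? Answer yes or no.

reject H₀: no

Margins: r₁=16, r₂=15, c₁=17, c₂=14, n=31
p_obs = C(16,7)·C(15,10)/C(31,17); sum pmf over tables with pmf ≤ p_obs
p-value (two-sided) = 0.28516
At α=0.1: p ≥ α → fail to reject H₀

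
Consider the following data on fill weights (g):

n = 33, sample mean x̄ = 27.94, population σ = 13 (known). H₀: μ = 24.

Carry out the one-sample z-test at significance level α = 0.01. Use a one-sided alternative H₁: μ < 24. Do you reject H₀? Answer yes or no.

SE = σ/√n = 13/√33 = 2.2630
z = (x̄−μ₀)/SE = (27.94−24)/2.2630 = 1.7410
p-value (one-sided, H₁ less) = 0.95916
At α=0.01: p ≥ α → fail to reject H₀

reject H₀: no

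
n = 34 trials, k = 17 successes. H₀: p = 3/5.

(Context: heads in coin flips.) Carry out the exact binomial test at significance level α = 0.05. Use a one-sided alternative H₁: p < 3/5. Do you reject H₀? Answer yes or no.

reject H₀: no

Exact binomial: n=34, k=17, p₀=3/5=0.6000
P(X≤17) from Σ C(n,i)·p₀^i·(1−p₀)^(n−i)
p-value (one-sided, H₁ less) = 0.15503
At α=0.05: p ≥ α → fail to reject H₀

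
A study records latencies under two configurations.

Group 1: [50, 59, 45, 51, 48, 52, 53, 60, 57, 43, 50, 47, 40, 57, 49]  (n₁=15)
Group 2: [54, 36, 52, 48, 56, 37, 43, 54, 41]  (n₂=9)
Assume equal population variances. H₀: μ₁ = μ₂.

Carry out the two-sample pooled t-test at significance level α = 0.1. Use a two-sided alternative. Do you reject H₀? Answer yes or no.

x̄₁=50.733, s₁=5.812, n₁=15
x̄₂=46.778, s₂=7.726, n₂=9
s_p² = [14·5.812² + 8·7.726²]/22 = 43.2040
SE = √(s_p²·(1/15+1/9)) = 2.7714
t = (50.733−46.778)/2.7714 = 1.4273
df = 22
p-value (two-sided) = 0.16754
At α=0.1: p ≥ α → fail to reject H₀

reject H₀: no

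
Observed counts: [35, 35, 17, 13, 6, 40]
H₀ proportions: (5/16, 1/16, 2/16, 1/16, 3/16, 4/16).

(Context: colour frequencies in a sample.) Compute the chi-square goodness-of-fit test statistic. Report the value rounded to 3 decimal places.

test statistic = 94.603

n = 146; E_i = n·p_i = [45.62, 9.12, 18.25, 9.12, 27.38, 36.50]
χ² = (35−45.62)²/45.62 + (35−9.12)²/9.12 + (17−18.25)²/18.25 + (13−9.12)²/9.12 + (6−27.38)²/27.38 + (40−36.50)²/36.50 = 94.6027
df = 5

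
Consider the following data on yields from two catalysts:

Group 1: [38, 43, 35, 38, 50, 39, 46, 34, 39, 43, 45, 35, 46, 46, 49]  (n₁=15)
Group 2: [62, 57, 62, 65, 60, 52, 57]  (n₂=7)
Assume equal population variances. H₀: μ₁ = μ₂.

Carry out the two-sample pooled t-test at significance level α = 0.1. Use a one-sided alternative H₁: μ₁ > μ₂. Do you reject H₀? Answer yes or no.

x̄₁=41.733, s₁=5.230, n₁=15
x̄₂=59.286, s₂=4.309, n₂=7
s_p² = [14·5.230² + 6·4.309²]/20 = 24.7181
SE = √(s_p²·(1/15+1/7)) = 2.2757
t = (41.733−59.286)/2.2757 = -7.7128
df = 20
p-value (one-sided, H₁ greater) = 1.00000
At α=0.1: p ≥ α → fail to reject H₀

reject H₀: no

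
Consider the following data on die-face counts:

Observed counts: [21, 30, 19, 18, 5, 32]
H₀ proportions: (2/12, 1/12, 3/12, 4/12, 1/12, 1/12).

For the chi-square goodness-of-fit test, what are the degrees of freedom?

df = k − 1 = 6 − 1 = 5

degrees of freedom = 5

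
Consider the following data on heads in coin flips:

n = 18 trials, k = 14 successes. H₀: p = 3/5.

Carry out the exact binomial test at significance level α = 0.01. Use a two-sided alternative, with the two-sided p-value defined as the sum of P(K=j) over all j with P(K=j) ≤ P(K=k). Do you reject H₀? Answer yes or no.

Exact binomial: n=18, k=14, p₀=3/5=0.6000
P(X=j) = C(n,j)·p₀^j·(1−p₀)^(n−j); p = Σ P(X=j) over j with P(X=j) ≤ P(X=14)
p-value (two-sided) = 0.15182
At α=0.01: p ≥ α → fail to reject H₀

reject H₀: no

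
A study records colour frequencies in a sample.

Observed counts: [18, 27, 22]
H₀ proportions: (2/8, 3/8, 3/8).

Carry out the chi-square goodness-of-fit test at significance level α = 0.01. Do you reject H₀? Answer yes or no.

reject H₀: no

n = 67; E_i = n·p_i = [16.75, 25.12, 25.12]
χ² = (18−16.75)²/16.75 + (27−25.12)²/25.12 + (22−25.12)²/25.12 = 0.6219
df = 2
p-value (upper-tail) = 0.73275
At α=0.01: p ≥ α → fail to reject H₀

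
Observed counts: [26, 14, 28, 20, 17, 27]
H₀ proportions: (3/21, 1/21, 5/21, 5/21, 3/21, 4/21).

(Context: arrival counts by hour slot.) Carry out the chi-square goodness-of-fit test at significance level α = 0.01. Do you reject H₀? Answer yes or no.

reject H₀: yes

n = 132; E_i = n·p_i = [18.86, 6.29, 31.43, 31.43, 18.86, 25.14]
χ² = (26−18.86)²/18.86 + (14−6.29)²/6.29 + (28−31.43)²/31.43 + (20−31.43)²/31.43 + (17−18.86)²/18.86 + (27−25.14)²/25.14 = 17.0231
df = 5
p-value (upper-tail) = 0.00446
At α=0.01: p < α → reject H₀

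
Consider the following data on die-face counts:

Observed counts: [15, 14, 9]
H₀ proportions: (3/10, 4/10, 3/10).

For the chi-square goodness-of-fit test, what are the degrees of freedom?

degrees of freedom = 2

df = k − 1 = 3 − 1 = 2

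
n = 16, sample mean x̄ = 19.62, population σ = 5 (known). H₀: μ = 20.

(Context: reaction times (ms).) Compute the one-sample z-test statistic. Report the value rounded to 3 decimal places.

SE = σ/√n = 5/√16 = 1.2500
z = (x̄−μ₀)/SE = (19.62−20)/1.2500 = -0.3040

test statistic = -0.304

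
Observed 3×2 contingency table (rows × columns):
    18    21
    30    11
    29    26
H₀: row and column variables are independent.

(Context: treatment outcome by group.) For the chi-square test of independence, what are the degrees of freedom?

degrees of freedom = 2

df = (r−1)(c−1) = (3−1)·(2−1) = 2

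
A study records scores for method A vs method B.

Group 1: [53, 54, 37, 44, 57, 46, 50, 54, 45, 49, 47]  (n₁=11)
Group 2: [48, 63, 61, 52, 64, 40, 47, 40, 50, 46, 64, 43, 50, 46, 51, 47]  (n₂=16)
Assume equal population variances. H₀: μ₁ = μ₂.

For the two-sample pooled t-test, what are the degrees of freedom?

degrees of freedom = 25

df = n₁ + n₂ − 2 = 11 + 16 − 2 = 25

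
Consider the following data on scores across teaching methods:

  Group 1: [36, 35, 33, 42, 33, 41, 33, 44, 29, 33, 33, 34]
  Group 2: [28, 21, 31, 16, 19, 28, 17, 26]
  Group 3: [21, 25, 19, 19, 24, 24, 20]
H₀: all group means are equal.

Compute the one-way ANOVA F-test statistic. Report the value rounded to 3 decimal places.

test statistic = 27.784

Group means [35.50, 23.25, 21.71], grand mean 28.296
SSB = Σnᵢ(x̄ᵢ−x̄)² = 1129.701; SSW = ΣΣ(x−x̄ᵢ)² = 487.929
MSB = 1129.701/2 = 564.8505; MSW = 487.929/24 = 20.3304
F = MSB/MSW = 27.7836
df = (2, 24)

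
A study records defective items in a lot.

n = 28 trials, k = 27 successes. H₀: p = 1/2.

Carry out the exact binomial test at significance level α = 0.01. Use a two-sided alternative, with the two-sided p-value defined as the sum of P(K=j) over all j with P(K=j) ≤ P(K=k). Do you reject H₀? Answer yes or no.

Exact binomial: n=28, k=27, p₀=1/2=0.5000
P(X=j) = C(n,j)·p₀^j·(1−p₀)^(n−j); p = Σ P(X=j) over j with P(X=j) ≤ P(X=27)
p-value (two-sided) = 0.00000
At α=0.01: p < α → reject H₀

reject H₀: yes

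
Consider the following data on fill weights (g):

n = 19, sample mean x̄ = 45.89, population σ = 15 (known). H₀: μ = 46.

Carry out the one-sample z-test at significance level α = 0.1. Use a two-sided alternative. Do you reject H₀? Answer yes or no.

reject H₀: no

SE = σ/√n = 15/√19 = 3.4412
z = (x̄−μ₀)/SE = (45.89−46)/3.4412 = -0.0320
p-value (two-sided) = 0.97450
At α=0.1: p ≥ α → fail to reject H₀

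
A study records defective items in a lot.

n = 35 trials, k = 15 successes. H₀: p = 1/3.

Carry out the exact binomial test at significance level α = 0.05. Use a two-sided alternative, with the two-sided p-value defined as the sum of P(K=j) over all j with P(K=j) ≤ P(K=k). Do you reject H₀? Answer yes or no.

reject H₀: no

Exact binomial: n=35, k=15, p₀=1/3=0.3333
P(X=j) = C(n,j)·p₀^j·(1−p₀)^(n−j); p = Σ P(X=j) over j with P(X=j) ≤ P(X=15)
p-value (two-sided) = 0.28134
At α=0.05: p ≥ α → fail to reject H₀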